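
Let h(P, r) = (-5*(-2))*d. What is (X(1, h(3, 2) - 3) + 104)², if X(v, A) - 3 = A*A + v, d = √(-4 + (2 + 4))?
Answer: 107689 - 38040*√2 ≈ 53892.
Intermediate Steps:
d = √2 (d = √(-4 + 6) = √2 ≈ 1.4142)
h(P, r) = 10*√2 (h(P, r) = (-5*(-2))*√2 = 10*√2)
X(v, A) = 3 + v + A² (X(v, A) = 3 + (A*A + v) = 3 + (A² + v) = 3 + (v + A²) = 3 + v + A²)
(X(1, h(3, 2) - 3) + 104)² = ((3 + 1 + (10*√2 - 3)²) + 104)² = ((3 + 1 + (-3 + 10*√2)²) + 104)² = ((4 + (-3 + 10*√2)²) + 104)² = (108 + (-3 + 10*√2)²)²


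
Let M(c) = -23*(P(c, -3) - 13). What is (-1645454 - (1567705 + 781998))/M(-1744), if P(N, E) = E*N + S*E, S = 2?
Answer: 3995157/119899 ≈ 33.321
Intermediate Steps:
P(N, E) = 2*E + E*N (P(N, E) = E*N + 2*E = 2*E + E*N)
M(c) = 437 + 69*c (M(c) = -23*(-3*(2 + c) - 13) = -23*((-6 - 3*c) - 13) = -23*(-19 - 3*c) = 437 + 69*c)
(-1645454 - (1567705 + 781998))/M(-1744) = (-1645454 - (1567705 + 781998))/(437 + 69*(-1744)) = (-1645454 - 1*2349703)/(437 - 120336) = (-1645454 - 2349703)/(-119899) = -3995157*(-1/119899) = 3995157/119899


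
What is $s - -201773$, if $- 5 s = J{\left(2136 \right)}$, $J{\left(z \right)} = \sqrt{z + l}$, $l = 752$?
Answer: $201773 - \frac{38 \sqrt{2}}{5} \approx 2.0176 \cdot 10^{5}$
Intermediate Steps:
$J{\left(z \right)} = \sqrt{752 + z}$ ($J{\left(z \right)} = \sqrt{z + 752} = \sqrt{752 + z}$)
$s = - \frac{38 \sqrt{2}}{5}$ ($s = - \frac{\sqrt{752 + 2136}}{5} = - \frac{\sqrt{2888}}{5} = - \frac{38 \sqrt{2}}{5} \approx -10.748$)
$s - -201773 = - \frac{38 \sqrt{2}}{5} - -201773 = - \frac{38 \sqrt{2}}{5} + 201773 = 201773 - \frac{38 \sqrt{2}}{5}$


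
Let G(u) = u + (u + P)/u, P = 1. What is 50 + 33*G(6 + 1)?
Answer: 2231/7 ≈ 318.71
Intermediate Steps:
G(u) = u + (1 + u)/u (G(u) = u + (u + 1)/u = u + (1 + u)/u)
50 + 33*G(6 + 1) = 50 + 33*(1 + (6 + 1) + 1/(6 + 1)) = 50 + 33*(1 + 7 + 1/7) = 50 + 33*(1 + 7 + ⅐) = 50 + 33*(57/7) = 50 + 1881/7 = 2231/7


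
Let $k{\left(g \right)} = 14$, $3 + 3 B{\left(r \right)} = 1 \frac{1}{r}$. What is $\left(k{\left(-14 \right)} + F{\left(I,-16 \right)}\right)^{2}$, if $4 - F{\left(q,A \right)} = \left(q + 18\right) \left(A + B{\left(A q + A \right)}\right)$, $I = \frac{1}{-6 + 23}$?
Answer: $\frac{79021145449}{746496} \approx 1.0586 \cdot 10^{5}$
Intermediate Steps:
$B{\left(r \right)} = -1 + \frac{1}{3 r}$ ($B{\left(r \right)} = -1 + \frac{1 \frac{1}{r}}{3} = -1 + \frac{1}{3 r}$)
$I = \frac{1}{17} \approx 0.058824$
$F{\left(q,A \right)} = 4 - \left(18 + q\right) \left(A + \frac{\frac{1}{3} - A - A q}{A + A q}\right)$ ($F{\left(q,A \right)} = 4 - \left(q + 18\right) \left(A + \frac{\frac{1}{3} - \left(A q + A\right)}{A q + A}\right) = 4 - \left(18 + q\right) \left(A + \frac{\frac{1}{3} - \left(A + A q\right)}{A + A q}\right) = 4 - \left(18 + q\right) \left(A + \frac{\frac{1}{3} - A - A q}{A + A q}\right)$)
$\left(k{\left(-14 \right)} + F{\left(I,-16 \right)}\right)^{2} = \left(14 + \frac{-6 + 18 \left(-16\right) \left(1 + \frac{1}{17}\right) + \frac{1}{3} \cdot \frac{1}{17} \left(-1 + 3 \left(-16\right) \left(1 + \frac{1}{17}\right)\right) - 16 \left(1 + \frac{1}{17}\right) \left(4 - -288 - \left(-16\right) \frac{1}{17}\right)}{\left(-16\right) \left(1 + \frac{1}{17}\right)}\right)^{2} = \left(14 - \frac{-6 + 18 \left(-16\right) \frac{18}{17} + \frac{1}{3} \cdot \frac{1}{17} \left(-1 + 3 \left(-16\right) \frac{18}{17}\right) - \frac{288 \left(4 + 288 + \frac{16}{17}\right)}{17}}{16 \cdot \frac{18}{17}}\right)^{2} = \left(14 - \frac{17 \left(-6 - \frac{5184}{17} + \frac{1}{3} \cdot \frac{1}{17} \left(-1 - \frac{864}{17}\right) - \frac{288}{17} \cdot \frac{4980}{17}\right)}{288}\right)^{2} = \left(14 - \frac{17 \left(-6 - \frac{5184}{17} + \frac{1}{3} \cdot \frac{1}{17} \left(- \frac{881}{17}\right) - \frac{1434240}{289}\right)}{288}\right)^{2} = \left(14 - \frac{17 \left(-6 - \frac{5184}{17} - \frac{881}{867} - \frac{1434240}{289}\right)}{288}\right)^{2} = \left(14 - \frac{17}{288} \left(- \frac{269011}{51}\right)\right)^{2} = \left(14 + \frac{269011}{864}\right)^{2} = \left(\frac{281107}{864}\right)^{2} = \frac{79021145449}{746496}$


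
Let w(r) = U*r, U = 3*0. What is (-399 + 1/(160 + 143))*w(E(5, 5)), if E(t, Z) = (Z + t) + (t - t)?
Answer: 0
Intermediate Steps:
U = 0
E(t, Z) = Z + t (E(t, Z) = (Z + t) + 0 = Z + t)
w(r) = 0 (w(r) = 0*r = 0)
(-399 + 1/(160 + 143))*w(E(5, 5)) = (-399 + 1/(160 + 143))*0 = (-399 + 1/303)*0 = -120896/303*0 = 0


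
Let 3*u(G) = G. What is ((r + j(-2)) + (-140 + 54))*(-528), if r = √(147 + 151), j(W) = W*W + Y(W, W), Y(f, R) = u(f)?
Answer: 43648 - 528*√298 ≈ 34533.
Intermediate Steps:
u(G) = G/3
Y(f, R) = f/3
j(W) = W² + W/3 (j(W) = W*W + W/3 = W² + W/3)
r = √298 ≈ 17.263
((r + j(-2)) + (-140 + 54))*(-528) = ((√298 - 2*(⅓ - 2)) + (-140 + 54))*(-528) = ((√298 - 2*(-5/3)) - 86)*(-528) = ((√298 + 10/3) - 86)*(-528) = ((10/3 + √298) - 86)*(-528) = (-248/3 + √298)*(-528) = 43648 - 528*√298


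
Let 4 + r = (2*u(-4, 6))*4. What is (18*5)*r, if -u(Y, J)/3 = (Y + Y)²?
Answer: -138600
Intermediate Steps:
u(Y, J) = -12*Y² (u(Y, J) = -3*(Y + Y)² = -3*4*Y² = -12*Y²)
r = -1540 (r = -4 + (2*(-12*(-4)²))*4 = -4 + (2*(-12*16))*4 = -4 + (2*(-192))*4 = -4 - 384*4 = -4 - 1536 = -1540)
(18*5)*r = (18*5)*(-1540) = 90*(-1540) = -138600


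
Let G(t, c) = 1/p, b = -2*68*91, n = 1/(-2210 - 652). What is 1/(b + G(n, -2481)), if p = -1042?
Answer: -1042/12895793 ≈ -8.0802e-5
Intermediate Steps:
n = -1/2862 (n = 1/(-2862) = -1/2862 ≈ -0.00034941)
b = -12376 (b = -136*91 = -12376)
G(t, c) = -1/1042 (G(t, c) = 1/(-1042) = -1/1042)
1/(b + G(n, -2481)) = 1/(-12376 - 1/1042) = 1/(-12895793/1042) = -1042/12895793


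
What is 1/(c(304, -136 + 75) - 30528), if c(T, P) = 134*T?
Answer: 1/10208 ≈ 9.7962e-5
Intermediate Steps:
1/(c(304, -136 + 75) - 30528) = 1/(134*304 - 30528) = 1/(40736 - 30528) = 1/10208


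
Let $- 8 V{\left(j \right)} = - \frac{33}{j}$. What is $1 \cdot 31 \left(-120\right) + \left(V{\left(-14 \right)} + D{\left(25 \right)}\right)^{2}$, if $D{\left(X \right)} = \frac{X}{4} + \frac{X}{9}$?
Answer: $- \frac{3702265271}{1016064} \approx -3643.7$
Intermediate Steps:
$V{\left(j \right)} = \frac{33}{8 j}$ ($V{\left(j \right)} = - \frac{\left(-33\right) \frac{1}{j}}{8} = \frac{33}{8 j}$)
$D{\left(X \right)} = \frac{13 X}{36}$ ($D{\left(X \right)} = X \frac{1}{4} + X \frac{1}{9} = \frac{X}{4} + \frac{X}{9} = \frac{13 X}{36}$)
$1 \cdot 31 \left(-120\right) + \left(V{\left(-14 \right)} + D{\left(25 \right)}\right)^{2} = 1 \cdot 31 \left(-120\right) + \left(\frac{33}{8 \left(-14\right)} + \frac{13}{36} \cdot 25\right)^{2} = 31 \left(-120\right) + \left(\frac{33}{8} \left(- \frac{1}{14}\right) + \frac{325}{36}\right)^{2} = -3720 + \left(- \frac{33}{112} + \frac{325}{36}\right)^{2} = -3720 + \left(\frac{8803}{1008}\right)^{2} = -3720 + \frac{77492809}{1016064} = - \frac{3702265271}{1016064}$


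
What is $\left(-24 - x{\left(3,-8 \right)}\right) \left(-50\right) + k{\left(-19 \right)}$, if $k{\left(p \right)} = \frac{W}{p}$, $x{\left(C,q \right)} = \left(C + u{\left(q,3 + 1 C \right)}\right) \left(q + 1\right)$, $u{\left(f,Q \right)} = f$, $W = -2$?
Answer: $\frac{56052}{19} \approx 2950.1$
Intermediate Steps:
$x{\left(C,q \right)} = \left(1 + q\right) \left(C + q\right)$ ($x{\left(C,q \right)} = \left(C + q\right) \left(q + 1\right) = \left(C + q\right) \left(1 + q\right) = \left(1 + q\right) \left(C + q\right)$)
$k{\left(p \right)} = - \frac{2}{p}$
$\left(-24 - x{\left(3,-8 \right)}\right) \left(-50\right) + k{\left(-19 \right)} = \left(-24 - \left(3 - 8 + \left(-8\right)^{2} + 3 \left(-8\right)\right)\right) \left(-50\right) - \frac{2}{-19} = \left(-24 - \left(3 - 8 + 64 - 24\right)\right) \left(-50\right) - - \frac{2}{19} = \left(-24 - 35\right) \left(-50\right) + \frac{2}{19} = \left(-59\right) \left(-50\right) + \frac{2}{19} = 2950 + \frac{2}{19} = \frac{56052}{19}$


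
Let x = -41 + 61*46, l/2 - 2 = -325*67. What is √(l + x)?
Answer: I*√40781 ≈ 201.94*I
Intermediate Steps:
l = -43546 (l = 4 + 2*(-325*67) = 4 + 2*(-21775) = 4 - 43550 = -43546)
x = 2765 (x = -41 + 2806 = 2765)
√(l + x) = √(-43546 + 2765) = √(-40781) = I*√40781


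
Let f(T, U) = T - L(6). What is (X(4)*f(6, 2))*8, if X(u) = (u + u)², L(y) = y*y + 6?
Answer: -18432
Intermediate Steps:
L(y) = 6 + y² (L(y) = y² + 6 = 6 + y²)
f(T, U) = -42 + T (f(T, U) = T - (6 + 6²) = T - (6 + 36) = T - 1*42 = T - 42 = -42 + T)
X(u) = 4*u² (X(u) = (2*u)² = 4*u²)
(X(4)*f(6, 2))*8 = ((4*4²)*(-42 + 6))*8 = ((4*16)*(-36))*8 = (64*(-36))*8 = -2304*8 = -18432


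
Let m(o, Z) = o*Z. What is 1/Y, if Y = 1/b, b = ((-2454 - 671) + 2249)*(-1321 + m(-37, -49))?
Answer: -430992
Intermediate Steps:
m(o, Z) = Z*o
b = -430992 (b = ((-2454 - 671) + 2249)*(-1321 - 49*(-37)) = (-3125 + 2249)*(-1321 + 1813) = -876*492 = -430992)
Y = -1/430992 (Y = 1/(-430992) = -1/430992 ≈ -2.3202e-6)
1/Y = 1/(-1/430992) = -430992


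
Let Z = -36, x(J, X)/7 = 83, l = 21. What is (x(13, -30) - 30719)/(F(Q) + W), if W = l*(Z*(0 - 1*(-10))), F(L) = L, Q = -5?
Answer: 30138/7565 ≈ 3.9839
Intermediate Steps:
x(J, X) = 581 (x(J, X) = 7*83 = 581)
W = -7560 (W = 21*(-36*(0 - 1*(-10))) = 21*(-36*(0 + 10)) = 21*(-36*10) = 21*(-360) = -7560)
(x(13, -30) - 30719)/(F(Q) + W) = (581 - 30719)/(-5 - 7560) = -30138/(-7565) = -30138*(-1/7565) = 30138/7565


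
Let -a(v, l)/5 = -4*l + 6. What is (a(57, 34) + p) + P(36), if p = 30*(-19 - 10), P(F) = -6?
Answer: -226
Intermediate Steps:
a(v, l) = -30 + 20*l (a(v, l) = -5*(-4*l + 6) = -5*(6 - 4*l) = -30 + 20*l)
p = -870 (p = 30*(-29) = -870)
(a(57, 34) + p) + P(36) = ((-30 + 20*34) - 870) - 6 = ((-30 + 680) - 870) - 6 = (650 - 870) - 6 = -220 - 6 = -226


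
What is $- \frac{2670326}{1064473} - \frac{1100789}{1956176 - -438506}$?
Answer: $- \frac{7566341775529}{2549074332586} \approx -2.9683$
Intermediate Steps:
$- \frac{2670326}{1064473} - \frac{1100789}{1956176 - -438506} = \left(-2670326\right) \frac{1}{1064473} - \frac{1100789}{1956176 + 438506} = - \frac{2670326}{1064473} - \frac{1100789}{2394682} = - \frac{7566341775529}{2549074332586}$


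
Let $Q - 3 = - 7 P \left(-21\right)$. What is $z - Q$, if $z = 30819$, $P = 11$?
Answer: $29199$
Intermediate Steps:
$Q = 1620$ ($Q = 3 + \left(-7\right) 11 \left(-21\right) = 3 - -1617 = 3 + 1617 = 1620$)
$z - Q = 30819 - 1620 = 29199$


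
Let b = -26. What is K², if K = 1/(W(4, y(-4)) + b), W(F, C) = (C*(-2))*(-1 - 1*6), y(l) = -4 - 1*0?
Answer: 1/6724 ≈ 0.00014872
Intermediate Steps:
y(l) = -4 (y(l) = -4 + 0 = -4)
W(F, C) = 14*C (W(F, C) = (-2*C)*(-1 - 6) = -2*C*(-7) = 14*C)
K = -1/82 (K = 1/(14*(-4) - 26) = 1/(-56 - 26) = 1/(-82) = -1/82 ≈ -0.012195)
K² = (-1/82)² = 1/6724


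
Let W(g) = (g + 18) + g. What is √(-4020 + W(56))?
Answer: I*√3890 ≈ 62.37*I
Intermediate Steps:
W(g) = 18 + 2*g (W(g) = (18 + g) + g = 18 + 2*g)
√(-4020 + W(56)) = √(-4020 + (18 + 2*56)) = √(-4020 + (18 + 112)) = √(-4020 + 130) = √(-3890) = I*√3890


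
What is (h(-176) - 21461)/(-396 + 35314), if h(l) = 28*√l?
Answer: -21461/34918 + 56*I*√11/17459 ≈ -0.61461 + 0.010638*I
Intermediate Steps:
(h(-176) - 21461)/(-396 + 35314) = (28*√(-176) - 21461)/(-396 + 35314) = (28*(4*I*√11) - 21461)/34918 = (112*I*√11 - 21461)*(1/34918) = (-21461 + 112*I*√11)*(1/34918) = -21461/34918 + 56*I*√11/17459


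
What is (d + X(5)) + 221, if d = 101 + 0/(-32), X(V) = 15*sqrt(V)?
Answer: 322 + 15*sqrt(5) ≈ 355.54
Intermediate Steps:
d = 101 (d = 101 + 0*(-1/32) = 101 + 0 = 101)
(d + X(5)) + 221 = (101 + 15*sqrt(5)) + 221 = 322 + 15*sqrt(5)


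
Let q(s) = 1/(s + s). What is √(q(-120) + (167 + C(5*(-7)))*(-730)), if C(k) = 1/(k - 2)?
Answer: I*√600724028535/2220 ≈ 349.13*I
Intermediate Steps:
C(k) = 1/(-2 + k)
q(s) = 1/(2*s)
√(q(-120) + (167 + C(5*(-7)))*(-730)) = √((½)/(-120) + (167 + 1/(-2 + 5*(-7)))*(-730)) = √((½)*(-1/120) + (167 + 1/(-2 - 35))*(-730)) = √(-1/240 + (167 + 1/(-37))*(-730)) = √(-1/240 + (167 - 1/37)*(-730)) = √(-1/240 + (6178/37)*(-730)) = √(-1/240 - 4509940/37) = √(-1082385637/8880) = I*√600724028535/2220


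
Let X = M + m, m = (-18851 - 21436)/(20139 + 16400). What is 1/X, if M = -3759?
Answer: -36539/137390388 ≈ -0.00026595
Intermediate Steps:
m = -40287/36539 ≈ -1.1026
X = -137390388/36539 (X = -3759 - 40287/36539 = -137390388/36539 ≈ -3760.1)
1/X = 1/(-137390388/36539) = -36539/137390388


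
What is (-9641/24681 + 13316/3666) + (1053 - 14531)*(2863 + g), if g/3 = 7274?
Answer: -1672404343872805/5026697 ≈ -3.3270e+8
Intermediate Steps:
g = 21822 (g = 3*7274 = 21822)
(-9641/24681 + 13316/3666) + (1053 - 14531)*(2863 + g) = (-9641/24681 + 13316/3666) + (1053 - 14531)*(2863 + 21822) = (-9641*1/24681 + 13316*(1/3666)) - 13478*24685 = (-9641/24681 + 6658/1833) - 332704430 = 16294905/5026697 - 332704430 = -1672404343872805/5026697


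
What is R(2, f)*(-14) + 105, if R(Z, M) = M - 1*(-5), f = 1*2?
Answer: 7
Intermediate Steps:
f = 2
R(Z, M) = 5 + M (R(Z, M) = M + 5 = 5 + M)
R(2, f)*(-14) + 105 = (5 + 2)*(-14) + 105 = 7*(-14) + 105 = -98 + 105 = 7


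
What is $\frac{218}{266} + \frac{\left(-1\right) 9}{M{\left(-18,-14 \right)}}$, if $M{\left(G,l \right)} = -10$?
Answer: $\frac{2287}{1330} \approx 1.7195$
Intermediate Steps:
$\frac{218}{266} + \frac{\left(-1\right) 9}{M{\left(-18,-14 \right)}} = \frac{218}{266} + \frac{\left(-1\right) 9}{-10} = 218 \cdot \frac{1}{266} - - \frac{9}{10} = \frac{109}{133} + \frac{9}{10} = \frac{2287}{1330}$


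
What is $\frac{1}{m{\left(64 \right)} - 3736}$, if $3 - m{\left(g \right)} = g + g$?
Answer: $- \frac{1}{3861} \approx -0.000259$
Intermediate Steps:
$m{\left(g \right)} = 3 - 2 g$ ($m{\left(g \right)} = 3 - \left(g + g\right) = 3 - 2 g$)
$\frac{1}{m{\left(64 \right)} - 3736} = \frac{1}{\left(3 - 128\right) - 3736} = \frac{1}{-125 - 3736} = \frac{1}{-3861} = - \frac{1}{3861}$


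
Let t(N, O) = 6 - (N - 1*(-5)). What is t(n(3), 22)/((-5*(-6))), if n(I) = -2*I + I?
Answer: 2/15 ≈ 0.13333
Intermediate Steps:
n(I) = -I
t(N, O) = 1 - N (t(N, O) = 6 - (N + 5) = 6 - (5 + N) = 6 + (-5 - N) = 1 - N)
t(n(3), 22)/((-5*(-6))) = (1 - (-1)*3)/((-5*(-6))) = (1 - 1*(-3))/30 = (1 + 3)*(1/30) = 4*(1/30) = 2/15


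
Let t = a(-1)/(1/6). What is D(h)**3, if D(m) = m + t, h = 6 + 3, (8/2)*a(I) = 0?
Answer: 729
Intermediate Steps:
a(I) = 0 (a(I) = (1/4)*0 = 0)
t = 0 (t = 0/(1/6) = 0*6 = 0)
h = 9
D(m) = m (D(m) = m + 0 = m)
D(h)**3 = 9**3 = 729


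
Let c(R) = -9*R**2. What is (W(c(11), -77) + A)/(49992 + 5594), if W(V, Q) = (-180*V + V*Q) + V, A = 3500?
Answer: 141142/27793 ≈ 5.0783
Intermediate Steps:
W(V, Q) = -179*V + Q*V (W(V, Q) = (-180*V + Q*V) + V = -179*V + Q*V)
(W(c(11), -77) + A)/(49992 + 5594) = ((-9*11**2)*(-179 - 77) + 3500)/(49992 + 5594) = (-9*121*(-256) + 3500)/55586 = (-1089*(-256) + 3500)*(1/55586) = (278784 + 3500)*(1/55586) = 282284*(1/55586) = 141142/27793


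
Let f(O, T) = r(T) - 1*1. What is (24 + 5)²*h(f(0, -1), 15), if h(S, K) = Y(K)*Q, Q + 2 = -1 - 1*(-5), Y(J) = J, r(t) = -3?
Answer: 25230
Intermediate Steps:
f(O, T) = -4 (f(O, T) = -3 - 1*1 = -3 - 1 = -4)
Q = 2 (Q = -2 + (-1 - 1*(-5)) = -2 + (-1 + 5) = -2 + 4 = 2)
h(S, K) = 2*K (h(S, K) = K*2 = 2*K)
(24 + 5)²*h(f(0, -1), 15) = (24 + 5)²*(2*15) = 29²*30 = 841*30 = 25230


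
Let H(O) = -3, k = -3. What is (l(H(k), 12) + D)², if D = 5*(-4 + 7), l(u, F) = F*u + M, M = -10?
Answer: 961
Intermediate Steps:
l(u, F) = -10 + F*u (l(u, F) = F*u - 10 = -10 + F*u)
D = 15 (D = 5*3 = 15)
(l(H(k), 12) + D)² = ((-10 + 12*(-3)) + 15)² = ((-10 - 36) + 15)² = (-46 + 15)² = (-31)² = 961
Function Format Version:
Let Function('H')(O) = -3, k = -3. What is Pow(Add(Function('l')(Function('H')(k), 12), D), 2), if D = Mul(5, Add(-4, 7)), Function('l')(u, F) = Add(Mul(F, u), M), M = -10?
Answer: 961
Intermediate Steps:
Function('l')(u, F) = Add(-10, Mul(F, u)) (Function('l')(u, F) = Add(Mul(F, u), -10) = Add(-10, Mul(F, u)))
D = 15 (D = Mul(5, 3) = 15)
Pow(Add(Function('l')(Function('H')(k), 12), D), 2) = Pow(Add(Add(-10, Mul(12, -3)), 15), 2) = Pow(Add(Add(-10, -36), 15), 2) = Pow(Add(-46, 15), 2) = Pow(-31, 2) = 961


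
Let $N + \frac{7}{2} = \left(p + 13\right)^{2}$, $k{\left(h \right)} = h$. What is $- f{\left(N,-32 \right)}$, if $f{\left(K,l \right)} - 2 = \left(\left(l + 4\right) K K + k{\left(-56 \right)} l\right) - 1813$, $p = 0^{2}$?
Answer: $766946$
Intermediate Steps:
$p = 0$
$N = \frac{331}{2}$ ($N = - \frac{7}{2} + \left(0 + 13\right)^{2} = - \frac{7}{2} + 13^{2} = - \frac{7}{2} + 169 = \frac{331}{2} \approx 165.5$)
$f{\left(K,l \right)} = -1811 - 56 l + K^{2} \left(4 + l\right)$ ($f{\left(K,l \right)} = 2 - \left(1813 + 56 l - \left(l + 4\right) K K\right) = 2 - \left(1813 + 56 l - \left(4 + l\right) K K\right) = 2 - \left(1813 + 56 l - K \left(4 + l\right) K\right) = 2 - \left(1813 + 56 l - K^{2} \left(4 + l\right)\right) = -1811 - 56 l + K^{2} \left(4 + l\right)$)
$- f{\left(N,-32 \right)} = - (-1811 - -1792 + 4 \left(\frac{331}{2}\right)^{2} - 32 \left(\frac{331}{2}\right)^{2}) = - (-1811 + 1792 + 4 \cdot \frac{109561}{4} - 876488) = - (-1811 + 1792 + 109561 - 876488) = \left(-1\right) \left(-766946\right) = 766946$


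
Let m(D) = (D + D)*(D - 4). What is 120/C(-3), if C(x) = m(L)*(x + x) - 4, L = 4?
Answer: -30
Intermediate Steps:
m(D) = 2*D*(-4 + D) (m(D) = (2*D)*(-4 + D) = 2*D*(-4 + D))
C(x) = -4 (C(x) = (2*4*(-4 + 4))*(x + x) - 4 = (2*4*0)*(2*x) - 4 = 0*(2*x) - 4 = 0 - 4 = -4)
120/C(-3) = 120/(-4) = -¼*120 = -30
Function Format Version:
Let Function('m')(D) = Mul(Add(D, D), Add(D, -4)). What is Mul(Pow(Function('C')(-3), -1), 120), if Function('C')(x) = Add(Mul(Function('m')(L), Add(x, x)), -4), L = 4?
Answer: -30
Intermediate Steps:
Function('m')(D) = Mul(2, D, Add(-4, D)) (Function('m')(D) = Mul(Mul(2, D), Add(-4, D)) = Mul(2, D, Add(-4, D)))
Function('C')(x) = -4 (Function('C')(x) = Add(Mul(Mul(2, 4, Add(-4, 4)), Add(x, x)), -4) = Add(Mul(Mul(2, 4, 0), Mul(2, x)), -4) = Add(Mul(0, Mul(2, x)), -4) = Add(0, -4) = -4)
Mul(Pow(Function('C')(-3), -1), 120) = Mul(Pow(-4, -1), 120) = Mul(Rational(-1, 4), 120) = -30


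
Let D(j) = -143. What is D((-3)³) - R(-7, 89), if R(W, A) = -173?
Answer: 30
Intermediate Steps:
D((-3)³) - R(-7, 89) = -143 - 1*(-173) = -143 + 173 = 30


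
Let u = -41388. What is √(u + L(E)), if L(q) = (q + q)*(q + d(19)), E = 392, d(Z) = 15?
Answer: 10*√2777 ≈ 526.97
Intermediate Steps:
L(q) = 2*q*(15 + q) (L(q) = (q + q)*(q + 15) = (2*q)*(15 + q) = 2*q*(15 + q))
√(u + L(E)) = √(-41388 + 2*392*(15 + 392)) = √(-41388 + 2*392*407) = √(-41388 + 319088) = √277700 = 10*√2777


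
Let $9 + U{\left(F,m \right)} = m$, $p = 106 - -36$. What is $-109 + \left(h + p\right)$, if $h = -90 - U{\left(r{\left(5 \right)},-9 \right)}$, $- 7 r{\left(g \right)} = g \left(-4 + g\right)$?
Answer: $-39$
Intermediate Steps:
$p = 142$ ($p = 106 + 36 = 142$)
$r{\left(g \right)} = - \frac{g \left(-4 + g\right)}{7}$
$U{\left(F,m \right)} = -9 + m$
$h = -72$ ($h = -90 - \left(-9 - 9\right) = -90 - -18 = -90 + 18 = -72$)
$-109 + \left(h + p\right) = -109 + \left(-72 + 142\right) = -109 + 70 = -39$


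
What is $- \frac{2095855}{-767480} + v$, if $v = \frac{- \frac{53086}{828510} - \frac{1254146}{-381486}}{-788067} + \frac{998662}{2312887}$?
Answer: $\frac{1109775932355154648548641801}{350905712337925568008242120} \approx 3.1626$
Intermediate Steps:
$v = \frac{6909576208288007130152}{16002631901583617658165}$ ($v = \left(\left(-53086\right) \frac{1}{828510} - - \frac{627073}{190743}\right) \left(- \frac{1}{788067}\right) + 998662 \cdot \frac{1}{2312887} = \left(- \frac{26543}{414255} + \frac{627073}{190743}\right) \left(- \frac{1}{788067}\right) + \frac{998662}{2312887} = \frac{28300581574}{8779582385} \left(- \frac{1}{788067}\right) + \frac{998662}{2312887} = - \frac{28300581574}{6918899151399795} + \frac{998662}{2312887} = \frac{6909576208288007130152}{16002631901583617658165} \approx 0.43178$)
$- \frac{2095855}{-767480} + v = - \frac{2095855}{-767480} + \frac{6909576208288007130152}{16002631901583617658165} = \left(-2095855\right) \left(- \frac{1}{767480}\right) + \frac{6909576208288007130152}{16002631901583617658165} = \frac{419171}{153496} + \frac{6909576208288007130152}{16002631901583617658165} = \frac{1109775932355154648548641801}{350905712337925568008242120}$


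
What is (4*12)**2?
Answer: 2304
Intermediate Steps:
(4*12)**2 = 48**2 = 2304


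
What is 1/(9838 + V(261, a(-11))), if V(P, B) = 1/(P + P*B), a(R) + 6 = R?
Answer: 4176/41083487 ≈ 0.00010165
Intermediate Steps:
a(R) = -6 + R
V(P, B) = 1/(P + B*P)
1/(9838 + V(261, a(-11))) = 1/(9838 + 1/(261*(1 + (-6 - 11)))) = 1/(9838 + 1/(261*(1 - 17))) = 1/(9838 + (1/261)/(-16)) = 1/(9838 + (1/261)*(-1/16)) = 1/(9838 - 1/4176) = 1/(41083487/4176) = 4176/41083487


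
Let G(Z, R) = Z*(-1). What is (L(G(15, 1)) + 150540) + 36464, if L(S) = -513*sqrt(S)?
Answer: 187004 - 513*I*sqrt(15) ≈ 1.87e+5 - 1986.8*I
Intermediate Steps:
G(Z, R) = -Z
(L(G(15, 1)) + 150540) + 36464 = (-513*I*sqrt(15) + 150540) + 36464 = (150540 - 513*I*sqrt(15)) + 36464 = 187004 - 513*I*sqrt(15)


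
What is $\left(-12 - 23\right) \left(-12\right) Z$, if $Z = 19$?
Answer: $7980$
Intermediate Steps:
$\left(-12 - 23\right) \left(-12\right) Z = \left(-12 - 23\right) \left(-12\right) 19 = \left(-35\right) \left(-12\right) 19 = 420 \cdot 19 = 7980$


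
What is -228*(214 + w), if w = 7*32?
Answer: -99864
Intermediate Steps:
w = 224
-228*(214 + w) = -228*(214 + 224) = -228*438 = -99864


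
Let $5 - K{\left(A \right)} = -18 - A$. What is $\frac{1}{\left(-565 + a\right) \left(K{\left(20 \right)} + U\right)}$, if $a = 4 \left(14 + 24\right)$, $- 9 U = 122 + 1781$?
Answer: $\frac{9}{626108} \approx 1.4375 \cdot 10^{-5}$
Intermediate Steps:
$U = - \frac{1903}{9}$ ($U = - \frac{122 + 1781}{9} = \left(- \frac{1}{9}\right) 1903 = - \frac{1903}{9} \approx -211.44$)
$K{\left(A \right)} = 23 + A$ ($K{\left(A \right)} = 5 - \left(-18 - A\right) = 5 + \left(18 + A\right) = 23 + A$)
$a = 152$ ($a = 4 \cdot 38 = 152$)
$\frac{1}{\left(-565 + a\right) \left(K{\left(20 \right)} + U\right)} = \frac{1}{\left(-565 + 152\right) \left(\left(23 + 20\right) - \frac{1903}{9}\right)} = \frac{1}{\left(-413\right) \left(43 - \frac{1903}{9}\right)} = \frac{1}{\left(-413\right) \left(- \frac{1516}{9}\right)} = \frac{1}{\frac{626108}{9}} = \frac{9}{626108}$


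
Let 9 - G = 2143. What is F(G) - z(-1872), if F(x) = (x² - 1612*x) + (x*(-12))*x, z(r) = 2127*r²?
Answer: -7500478276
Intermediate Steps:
G = -2134 (G = 9 - 1*2143 = 9 - 2143 = -2134)
F(x) = -1612*x - 11*x² (F(x) = (x² - 1612*x) + (-12*x)*x = (x² - 1612*x) - 12*x² = -1612*x - 11*x²)
F(G) - z(-1872) = -1*(-2134)*(1612 + 11*(-2134)) - 2127*(-1872)² = -1*(-2134)*(1612 - 23474) - 2127*3504384 = -1*(-2134)*(-21862) - 1*7453824768 = -46653508 - 7453824768 = -7500478276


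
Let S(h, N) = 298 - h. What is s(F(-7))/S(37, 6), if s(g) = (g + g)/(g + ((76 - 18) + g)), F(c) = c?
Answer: -7/5742 ≈ -0.0012191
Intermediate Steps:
s(g) = 2*g/(58 + 2*g) (s(g) = (2*g)/(g + (58 + g)) = (2*g)/(58 + 2*g) = 2*g/(58 + 2*g))
s(F(-7))/S(37, 6) = (-7/(29 - 7))/(298 - 1*37) = (-7/22)/(298 - 37) = -7*1/22/261 = -7/22*1/261 = -7/5742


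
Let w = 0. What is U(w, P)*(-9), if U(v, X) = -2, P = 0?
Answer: 18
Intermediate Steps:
U(w, P)*(-9) = -2*(-9) = 18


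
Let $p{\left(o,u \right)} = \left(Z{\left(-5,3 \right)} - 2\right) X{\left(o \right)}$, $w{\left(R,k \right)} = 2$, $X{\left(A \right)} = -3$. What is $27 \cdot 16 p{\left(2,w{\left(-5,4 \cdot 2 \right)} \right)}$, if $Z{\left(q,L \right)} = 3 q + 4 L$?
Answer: $6480$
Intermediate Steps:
$p{\left(o,u \right)} = 15$ ($p{\left(o,u \right)} = \left(\left(3 \left(-5\right) + 4 \cdot 3\right) - 2\right) \left(-3\right) = \left(\left(-15 + 12\right) - 2\right) \left(-3\right) = \left(-3 - 2\right) \left(-3\right) = \left(-5\right) \left(-3\right) = 15$)
$27 \cdot 16 p{\left(2,w{\left(-5,4 \cdot 2 \right)} \right)} = 27 \cdot 16 \cdot 15 = 432 \cdot 15 = 6480$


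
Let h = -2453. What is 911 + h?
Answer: -1542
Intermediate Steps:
911 + h = 911 - 2453 = -1542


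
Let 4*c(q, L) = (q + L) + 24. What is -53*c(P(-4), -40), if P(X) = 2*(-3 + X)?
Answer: 795/2 ≈ 397.50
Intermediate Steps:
P(X) = -6 + 2*X
c(q, L) = 6 + L/4 + q/4 (c(q, L) = ((q + L) + 24)/4 = ((L + q) + 24)/4 = (24 + L + q)/4 = 6 + L/4 + q/4)
-53*c(P(-4), -40) = -53*(6 + (1/4)*(-40) + (-6 + 2*(-4))/4) = -53*(6 - 10 + (-6 - 8)/4) = -53*(6 - 10 + (1/4)*(-14)) = -53*(6 - 10 - 7/2) = -53*(-15/2) = 795/2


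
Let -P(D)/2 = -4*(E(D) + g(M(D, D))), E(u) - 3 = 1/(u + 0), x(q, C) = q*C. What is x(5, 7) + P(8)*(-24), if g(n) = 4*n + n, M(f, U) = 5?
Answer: -5365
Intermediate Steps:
x(q, C) = C*q
g(n) = 5*n
E(u) = 3 + 1/u (E(u) = 3 + 1/(u + 0) = 3 + 1/u)
P(D) = 224 + 8/D (P(D) = -(-8)*((3 + 1/D) + 5*5) = -(-8)*((3 + 1/D) + 25) = -(-8)*(28 + 1/D) = -2*(-112 - 4/D) = 224 + 8/D)
x(5, 7) + P(8)*(-24) = 7*5 + (224 + 8/8)*(-24) = 35 + (224 + 8*(1/8))*(-24) = 35 + (224 + 1)*(-24) = 35 + 225*(-24) = 35 - 5400 = -5365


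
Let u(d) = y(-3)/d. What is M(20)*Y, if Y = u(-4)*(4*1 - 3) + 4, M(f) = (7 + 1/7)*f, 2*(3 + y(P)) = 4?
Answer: 4250/7 ≈ 607.14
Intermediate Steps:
y(P) = -1 (y(P) = -3 + (½)*4 = -3 + 2 = -1)
u(d) = -1/d
M(f) = 50*f/7 (M(f) = (7 + ⅐)*f = 50*f/7)
Y = 17/4 (Y = (-1/(-4))*(4*1 - 3) + 4 = (-1*(-¼))*(4 - 3) + 4 = (¼)*1 + 4 = ¼ + 4 = 17/4 ≈ 4.2500)
M(20)*Y = ((50/7)*20)*(17/4) = (1000/7)*(17/4) = 4250/7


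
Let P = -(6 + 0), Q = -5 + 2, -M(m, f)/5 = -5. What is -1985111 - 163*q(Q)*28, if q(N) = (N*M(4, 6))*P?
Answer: -4038911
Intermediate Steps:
M(m, f) = 25 (M(m, f) = -5*(-5) = 25)
Q = -3
P = -6 (P = -1*6 = -6)
q(N) = -150*N (q(N) = (N*25)*(-6) = (25*N)*(-6) = -150*N)
-1985111 - 163*q(Q)*28 = -1985111 - (-24450)*(-3)*28 = -1985111 - 163*450*28 = -1985111 - 73350*28 = -1985111 - 2053800 = -4038911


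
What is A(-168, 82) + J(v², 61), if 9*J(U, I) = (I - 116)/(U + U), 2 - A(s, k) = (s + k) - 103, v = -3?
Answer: 30887/162 ≈ 190.66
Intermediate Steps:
A(s, k) = 105 - k - s (A(s, k) = 2 - ((s + k) - 103) = 2 - ((k + s) - 103) = 2 - (-103 + k + s) = 2 + (103 - k - s) = 105 - k - s)
J(U, I) = (-116 + I)/(18*U) (J(U, I) = ((I - 116)/(U + U))/9 = ((-116 + I)/((2*U)))/9 = ((-116 + I)*(1/(2*U)))/9 = ((-116 + I)/(2*U))/9 = (-116 + I)/(18*U))
A(-168, 82) + J(v², 61) = (105 - 1*82 - 1*(-168)) + (-116 + 61)/(18*((-3)²)) = (105 - 82 + 168) + (1/18)*(-55)/9 = 191 + (1/18)*(⅑)*(-55) = 191 - 55/162 = 30887/162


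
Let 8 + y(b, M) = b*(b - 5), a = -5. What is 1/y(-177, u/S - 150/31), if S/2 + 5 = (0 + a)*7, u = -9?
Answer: 1/32206 ≈ 3.1050e-5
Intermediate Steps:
S = -80 (S = -10 + 2*((0 - 5)*7) = -10 + 2*(-5*7) = -10 + 2*(-35) = -10 - 70 = -80)
y(b, M) = -8 + b*(-5 + b) (y(b, M) = -8 + b*(b - 5) = -8 + b*(-5 + b))
1/y(-177, u/S - 150/31) = 1/(-8 + (-177)² - 5*(-177)) = 1/(-8 + 31329 + 885) = 1/32206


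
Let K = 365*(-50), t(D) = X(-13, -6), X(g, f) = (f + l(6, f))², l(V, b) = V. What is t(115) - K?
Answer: 18250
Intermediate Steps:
X(g, f) = (6 + f)² (X(g, f) = (f + 6)² = (6 + f)²)
t(D) = 0 (t(D) = (6 - 6)² = 0² = 0)
K = -18250
t(115) - K = 0 - 1*(-18250) = 0 + 18250 = 18250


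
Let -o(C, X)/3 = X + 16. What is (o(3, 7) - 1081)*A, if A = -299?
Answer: 343850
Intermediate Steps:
o(C, X) = -48 - 3*X (o(C, X) = -3*(X + 16) = -3*(16 + X) = -48 - 3*X)
(o(3, 7) - 1081)*A = ((-48 - 3*7) - 1081)*(-299) = ((-48 - 21) - 1081)*(-299) = (-69 - 1081)*(-299) = -1150*(-299) = 343850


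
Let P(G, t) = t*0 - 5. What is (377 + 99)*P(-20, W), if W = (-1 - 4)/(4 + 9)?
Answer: -2380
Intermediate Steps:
W = -5/13 ≈ -0.38462
P(G, t) = -5 (P(G, t) = 0 - 5 = -5)
(377 + 99)*P(-20, W) = (377 + 99)*(-5) = 476*(-5) = -2380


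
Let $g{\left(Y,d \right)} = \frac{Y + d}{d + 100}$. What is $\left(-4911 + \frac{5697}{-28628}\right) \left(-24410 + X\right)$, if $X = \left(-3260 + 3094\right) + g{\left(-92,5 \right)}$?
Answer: $\frac{24188137057029}{200396} \approx 1.207 \cdot 10^{8}$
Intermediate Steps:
$g{\left(Y,d \right)} = \frac{Y + d}{100 + d}$
$X = - \frac{5839}{35}$ ($X = \left(-3260 + 3094\right) + \frac{-92 + 5}{100 + 5} = -166 + \frac{1}{105} \left(-87\right) = -166 - \frac{29}{35} = - \frac{5839}{35} \approx -166.83$)
$\left(-4911 + \frac{5697}{-28628}\right) \left(-24410 + X\right) = \left(-4911 + \frac{5697}{-28628}\right) \left(-24410 - \frac{5839}{35}\right) = \left(-4911 + 5697 \left(- \frac{1}{28628}\right)\right) \left(- \frac{860189}{35}\right) = \left(-4911 - \frac{5697}{28628}\right) \left(- \frac{860189}{35}\right) = \left(- \frac{140597805}{28628}\right) \left(- \frac{860189}{35}\right) = \frac{24188137057029}{200396}$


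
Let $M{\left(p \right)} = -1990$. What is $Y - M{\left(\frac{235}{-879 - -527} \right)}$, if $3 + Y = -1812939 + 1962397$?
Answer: $151445$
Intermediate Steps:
$Y = 149455$ ($Y = -3 + \left(-1812939 + 1962397\right) = -3 + 149458 = 149455$)
$Y - M{\left(\frac{235}{-879 - -527} \right)} = 149455 - -1990 = 149455 + 1990 = 151445$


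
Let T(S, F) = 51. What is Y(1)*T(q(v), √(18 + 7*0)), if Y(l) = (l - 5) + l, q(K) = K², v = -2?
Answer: -153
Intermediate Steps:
Y(l) = -5 + 2*l (Y(l) = (-5 + l) + l = -5 + 2*l)
Y(1)*T(q(v), √(18 + 7*0)) = (-5 + 2*1)*51 = (-5 + 2)*51 = -3*51 = -153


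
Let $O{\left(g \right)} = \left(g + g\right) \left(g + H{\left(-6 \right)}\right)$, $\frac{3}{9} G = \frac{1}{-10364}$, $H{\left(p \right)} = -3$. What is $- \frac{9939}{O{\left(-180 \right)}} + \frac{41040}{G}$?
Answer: $- \frac{3113478262513}{21960} \approx -1.4178 \cdot 10^{8}$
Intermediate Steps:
$G = - \frac{3}{10364}$ ($G = \frac{3}{-10364} = 3 \left(- \frac{1}{10364}\right) = - \frac{3}{10364} \approx -0.00028946$)
$O{\left(g \right)} = 2 g \left(-3 + g\right)$ ($O{\left(g \right)} = \left(g + g\right) \left(g - 3\right) = 2 g \left(-3 + g\right)$)
$- \frac{9939}{O{\left(-180 \right)}} + \frac{41040}{G} = - \frac{9939}{2 \left(-180\right) \left(-3 - 180\right)} + \frac{41040}{- \frac{3}{10364}} = - \frac{9939}{2 \left(-180\right) \left(-183\right)} + 41040 \left(- \frac{10364}{3}\right) = - \frac{9939}{65880} - 141779520 = \left(-9939\right) \frac{1}{65880} - 141779520 = - \frac{3313}{21960} - 141779520 = - \frac{3113478262513}{21960}$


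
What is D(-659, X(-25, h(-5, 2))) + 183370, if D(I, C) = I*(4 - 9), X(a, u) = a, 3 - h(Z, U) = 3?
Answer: 186665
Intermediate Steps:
h(Z, U) = 0 (h(Z, U) = 3 - 1*3 = 3 - 3 = 0)
D(I, C) = -5*I (D(I, C) = I*(-5) = -5*I)
D(-659, X(-25, h(-5, 2))) + 183370 = -5*(-659) + 183370 = 3295 + 183370 = 186665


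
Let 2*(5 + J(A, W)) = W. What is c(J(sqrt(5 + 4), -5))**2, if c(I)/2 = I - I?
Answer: 0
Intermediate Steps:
J(A, W) = -5 + W/2
c(I) = 0 (c(I) = 2*(I - I) = 2*0 = 0)
c(J(sqrt(5 + 4), -5))**2 = 0**2 = 0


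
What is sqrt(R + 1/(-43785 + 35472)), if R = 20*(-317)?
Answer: I*sqrt(438131851773)/8313 ≈ 79.624*I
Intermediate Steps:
R = -6340
sqrt(R + 1/(-43785 + 35472)) = sqrt(-6340 + 1/(-43785 + 35472)) = sqrt(-6340 + 1/(-8313)) = sqrt(-6340 - 1/8313) = sqrt(-52704421/8313) = I*sqrt(438131851773)/8313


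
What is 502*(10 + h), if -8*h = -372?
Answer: 28363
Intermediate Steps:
h = 93/2 (h = -⅛*(-372) = 93/2 ≈ 46.500)
502*(10 + h) = 502*(10 + 93/2) = 502*(113/2) = 28363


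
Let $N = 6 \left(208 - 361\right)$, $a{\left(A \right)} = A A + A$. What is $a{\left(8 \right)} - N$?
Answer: $990$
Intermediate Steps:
$a{\left(A \right)} = A + A^{2}$ ($a{\left(A \right)} = A^{2} + A = A + A^{2}$)
$N = -918$ ($N = 6 \left(-153\right) = -918$)
$a{\left(8 \right)} - N = 8 \left(1 + 8\right) - -918 = 8 \cdot 9 + 918 = 72 + 918 = 990$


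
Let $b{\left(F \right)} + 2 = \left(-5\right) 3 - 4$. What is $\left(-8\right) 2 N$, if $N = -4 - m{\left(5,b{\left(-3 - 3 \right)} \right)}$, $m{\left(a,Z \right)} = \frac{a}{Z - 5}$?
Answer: $\frac{792}{13} \approx 60.923$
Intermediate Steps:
$b{\left(F \right)} = -21$ ($b{\left(F \right)} = -2 - 19 = -21$)
$m{\left(a,Z \right)} = \frac{a}{-5 + Z}$
$N = - \frac{99}{26}$ ($N = -4 - \frac{5}{-5 - 21} = -4 - \frac{5}{-26} = -4 - 5 \left(- \frac{1}{26}\right) = -4 - - \frac{5}{26} = -4 + \frac{5}{26} = - \frac{99}{26} \approx -3.8077$)
$\left(-8\right) 2 N = \left(-8\right) 2 \left(- \frac{99}{26}\right) = \left(-16\right) \left(- \frac{99}{26}\right) = \frac{792}{13}$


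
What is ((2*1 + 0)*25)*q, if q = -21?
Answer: -1050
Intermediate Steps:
((2*1 + 0)*25)*q = ((2*1 + 0)*25)*(-21) = ((2 + 0)*25)*(-21) = (2*25)*(-21) = 50*(-21) = -1050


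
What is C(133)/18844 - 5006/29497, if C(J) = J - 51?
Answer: -45957155/277920734 ≈ -0.16536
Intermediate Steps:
C(J) = -51 + J
C(133)/18844 - 5006/29497 = (-51 + 133)/18844 - 5006/29497 = 82*(1/18844) - 5006*1/29497 = 41/9422 - 5006/29497 = -45957155/277920734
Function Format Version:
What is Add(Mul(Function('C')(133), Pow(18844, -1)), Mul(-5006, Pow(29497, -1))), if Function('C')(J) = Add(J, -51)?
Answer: Rational(-45957155, 277920734) ≈ -0.16536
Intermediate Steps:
Function('C')(J) = Add(-51, J)
Add(Mul(Function('C')(133), Pow(18844, -1)), Mul(-5006, Pow(29497, -1))) = Add(Mul(Add(-51, 133), Pow(18844, -1)), Mul(-5006, Pow(29497, -1))) = Add(Mul(82, Rational(1, 18844)), Mul(-5006, Rational(1, 29497))) = Add(Rational(41, 9422), Rational(-5006, 29497)) = Rational(-45957155, 277920734)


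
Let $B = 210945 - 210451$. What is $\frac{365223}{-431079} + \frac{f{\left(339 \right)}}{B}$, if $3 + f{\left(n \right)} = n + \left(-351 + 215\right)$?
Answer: $- \frac{15700727}{35492171} \approx -0.44237$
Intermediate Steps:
$B = 494$ ($B = 210945 - 210451 = 494$)
$f{\left(n \right)} = -139 + n$ ($f{\left(n \right)} = -3 + \left(n + \left(-351 + 215\right)\right) = -3 + \left(n - 136\right) = -3 + \left(-136 + n\right) = -139 + n$)
$\frac{365223}{-431079} + \frac{f{\left(339 \right)}}{B} = \frac{365223}{-431079} + \frac{-139 + 339}{494} = 365223 \left(- \frac{1}{431079}\right) + 200 \cdot \frac{1}{494} = - \frac{121741}{143693} + \frac{100}{247} = - \frac{15700727}{35492171}$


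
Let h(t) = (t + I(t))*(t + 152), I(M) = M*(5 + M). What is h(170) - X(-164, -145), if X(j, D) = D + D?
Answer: 9634530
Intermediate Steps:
X(j, D) = 2*D
h(t) = (152 + t)*(t + t*(5 + t)) (h(t) = (t + t*(5 + t))*(t + 152) = (t + t*(5 + t))*(152 + t) = (152 + t)*(t + t*(5 + t)))
h(170) - X(-164, -145) = 170*(912 + 170**2 + 158*170) - 2*(-145) = 170*(912 + 28900 + 26860) - 1*(-290) = 170*56672 + 290 = 9634240 + 290 = 9634530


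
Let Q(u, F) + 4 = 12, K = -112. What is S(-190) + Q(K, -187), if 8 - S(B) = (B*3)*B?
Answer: -108284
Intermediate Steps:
Q(u, F) = 8 (Q(u, F) = -4 + 12 = 8)
S(B) = 8 - 3*B² (S(B) = 8 - B*3*B = 8 - 3*B*B = 8 - 3*B²)
S(-190) + Q(K, -187) = (8 - 3*(-190)²) + 8 = (8 - 3*36100) + 8 = (8 - 108300) + 8 = -108292 + 8 = -108284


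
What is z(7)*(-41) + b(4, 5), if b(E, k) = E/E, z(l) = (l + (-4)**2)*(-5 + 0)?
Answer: 4716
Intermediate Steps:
z(l) = -80 - 5*l (z(l) = (l + 16)*(-5) = (16 + l)*(-5) = -80 - 5*l)
b(E, k) = 1
z(7)*(-41) + b(4, 5) = (-80 - 5*7)*(-41) + 1 = (-80 - 35)*(-41) + 1 = -115*(-41) + 1 = 4715 + 1 = 4716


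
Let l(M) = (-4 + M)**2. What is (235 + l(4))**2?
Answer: 55225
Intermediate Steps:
(235 + l(4))**2 = (235 + (-4 + 4)**2)**2 = (235 + 0**2)**2 = (235 + 0)**2 = 235**2 = 55225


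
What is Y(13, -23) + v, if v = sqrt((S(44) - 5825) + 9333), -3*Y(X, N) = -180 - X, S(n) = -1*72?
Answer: 193/3 + 2*sqrt(859) ≈ 122.95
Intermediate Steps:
S(n) = -72
Y(X, N) = 60 + X/3 (Y(X, N) = -(-180 - X)/3 = 60 + X/3)
v = 2*sqrt(859) (v = sqrt((-72 - 5825) + 9333) = sqrt(-5897 + 9333) = sqrt(3436) = 2*sqrt(859) ≈ 58.617)
Y(13, -23) + v = (60 + (1/3)*13) + 2*sqrt(859) = (60 + 13/3) + 2*sqrt(859) = 193/3 + 2*sqrt(859)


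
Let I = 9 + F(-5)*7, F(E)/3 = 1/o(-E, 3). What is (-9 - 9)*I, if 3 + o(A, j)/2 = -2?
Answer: -621/5 ≈ -124.20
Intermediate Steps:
o(A, j) = -10 (o(A, j) = -6 + 2*(-2) = -6 - 4 = -10)
F(E) = -3/10 (F(E) = 3/(-10) = 3*(-⅒) = -3/10)
I = 69/10 (I = 9 - 3/10*7 = 9 - 21/10 = 69/10 ≈ 6.9000)
(-9 - 9)*I = (-9 - 9)*(69/10) = -18*69/10 = -621/5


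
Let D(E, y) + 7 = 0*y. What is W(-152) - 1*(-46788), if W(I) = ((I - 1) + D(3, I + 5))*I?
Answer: 71108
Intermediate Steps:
D(E, y) = -7 (D(E, y) = -7 + 0*y = -7 + 0 = -7)
W(I) = I*(-8 + I) (W(I) = ((I - 1) - 7)*I = ((-1 + I) - 7)*I = (-8 + I)*I = I*(-8 + I))
W(-152) - 1*(-46788) = -152*(-8 - 152) - 1*(-46788) = -152*(-160) + 46788 = 24320 + 46788 = 71108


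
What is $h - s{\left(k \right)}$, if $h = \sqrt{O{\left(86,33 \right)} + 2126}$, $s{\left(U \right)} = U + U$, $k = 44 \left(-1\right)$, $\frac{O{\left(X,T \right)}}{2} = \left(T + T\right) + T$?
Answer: $88 + 2 \sqrt{581} \approx 136.21$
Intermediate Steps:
$O{\left(X,T \right)} = 6 T$ ($O{\left(X,T \right)} = 2 \left(\left(T + T\right) + T\right) = 2 \left(2 T + T\right) = 2 \cdot 3 T = 6 T$)
$k = -44$
$s{\left(U \right)} = 2 U$
$h = 2 \sqrt{581}$ ($h = \sqrt{6 \cdot 33 + 2126} = \sqrt{198 + 2126} = \sqrt{2324} = 2 \sqrt{581} \approx 48.208$)
$h - s{\left(k \right)} = 2 \sqrt{581} - 2 \left(-44\right) = 2 \sqrt{581} - -88 = 2 \sqrt{581} + 88 = 88 + 2 \sqrt{581}$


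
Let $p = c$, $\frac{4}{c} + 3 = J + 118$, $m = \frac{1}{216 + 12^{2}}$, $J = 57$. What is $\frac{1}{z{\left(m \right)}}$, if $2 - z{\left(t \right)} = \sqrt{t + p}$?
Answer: $\frac{30960}{61517} + \frac{6 \sqrt{173290}}{61517} \approx 0.54388$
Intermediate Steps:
$m = \frac{1}{360}$ ($m = \frac{1}{216 + 144} = \frac{1}{360} \approx 0.0027778$)
$c = \frac{1}{43}$ ($c = \frac{4}{-3 + \left(57 + 118\right)} = \frac{4}{-3 + 175} = \frac{4}{172} = 4 \cdot \frac{1}{172} = \frac{1}{43} \approx 0.023256$)
$p = \frac{1}{43} \approx 0.023256$
$z{\left(t \right)} = 2 - \sqrt{\frac{1}{43} + t}$ ($z{\left(t \right)} = 2 - \sqrt{t + \frac{1}{43}} = 2 - \sqrt{\frac{1}{43} + t}$)
$\frac{1}{z{\left(m \right)}} = \frac{1}{2 - \frac{\sqrt{43 + 1849 \cdot \frac{1}{360}}}{43}} = \frac{1}{2 - \frac{\sqrt{43 + \frac{1849}{360}}}{43}} = \frac{1}{2 - \frac{\sqrt{\frac{17329}{360}}}{43}} = \frac{1}{2 - \frac{\frac{1}{60} \sqrt{173290}}{43}} = \frac{1}{2 - \frac{\sqrt{173290}}{2580}}$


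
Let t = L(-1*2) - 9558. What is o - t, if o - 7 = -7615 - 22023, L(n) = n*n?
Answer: -20077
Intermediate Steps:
L(n) = n²
t = -9554 (t = (-1*2)² - 9558 = (-2)² - 9558 = 4 - 9558 = -9554)
o = -29631 (o = 7 + (-7615 - 22023) = 7 - 29638 = -29631)
o - t = -29631 - 1*(-9554) = -29631 + 9554 = -20077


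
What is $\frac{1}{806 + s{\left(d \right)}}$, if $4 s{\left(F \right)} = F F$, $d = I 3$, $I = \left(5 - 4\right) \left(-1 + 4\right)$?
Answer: $\frac{4}{3305} \approx 0.0012103$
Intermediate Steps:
$I = 3$ ($I = 1 \cdot 3 = 3$)
$d = 9$ ($d = 3 \cdot 3 = 9$)
$s{\left(F \right)} = \frac{F^{2}}{4}$ ($s{\left(F \right)} = \frac{F F}{4} = \frac{F^{2}}{4}$)
$\frac{1}{806 + s{\left(d \right)}} = \frac{1}{806 + \frac{9^{2}}{4}} = \frac{1}{806 + \frac{1}{4} \cdot 81} = \frac{1}{806 + \frac{81}{4}} = \frac{1}{\frac{3305}{4}} = \frac{4}{3305}$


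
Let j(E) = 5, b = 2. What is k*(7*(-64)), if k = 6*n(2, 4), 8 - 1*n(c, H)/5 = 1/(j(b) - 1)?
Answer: -104160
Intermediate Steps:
n(c, H) = 155/4 (n(c, H) = 40 - 5/(5 - 1) = 40 - 5/4 = 155/4)
k = 465/2 (k = 6*(155/4) = 465/2 ≈ 232.50)
k*(7*(-64)) = 465*(7*(-64))/2 = (465/2)*(-448) = -104160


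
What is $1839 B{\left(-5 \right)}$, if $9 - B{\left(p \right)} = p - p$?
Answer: $16551$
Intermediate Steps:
$B{\left(p \right)} = 9$ ($B{\left(p \right)} = 9 - \left(p - p\right) = 9 - 0 = 9 + 0 = 9$)
$1839 B{\left(-5 \right)} = 1839 \cdot 9 = 16551$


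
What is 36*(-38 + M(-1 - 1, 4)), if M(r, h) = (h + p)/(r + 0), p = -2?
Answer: -1404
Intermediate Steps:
M(r, h) = (-2 + h)/r (M(r, h) = (h - 2)/(r + 0) = (-2 + h)/r)
36*(-38 + M(-1 - 1, 4)) = 36*(-38 + (-2 + 4)/(-1 - 1)) = 36*(-38 + 2/(-2)) = 36*(-38 - ½*2) = 36*(-38 - 1) = 36*(-39) = -1404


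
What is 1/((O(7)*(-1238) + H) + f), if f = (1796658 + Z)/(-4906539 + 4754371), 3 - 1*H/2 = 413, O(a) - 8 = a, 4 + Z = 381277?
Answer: -152168/2952715451 ≈ -5.1535e-5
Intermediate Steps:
Z = 381273 (Z = -4 + 381277 = 381273)
O(a) = 8 + a
H = -820 (H = 6 - 2*413 = 6 - 826 = -820)
f = -2177931/152168 (f = (1796658 + 381273)/(-4906539 + 4754371) = 2177931/(-152168) = 2177931*(-1/152168) = -2177931/152168 ≈ -14.313)
1/((O(7)*(-1238) + H) + f) = 1/(((8 + 7)*(-1238) - 820) - 2177931/152168) = 1/((15*(-1238) - 820) - 2177931/152168) = 1/((-18570 - 820) - 2177931/152168) = 1/(-19390 - 2177931/152168) = 1/(-2952715451/152168) = -152168/2952715451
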